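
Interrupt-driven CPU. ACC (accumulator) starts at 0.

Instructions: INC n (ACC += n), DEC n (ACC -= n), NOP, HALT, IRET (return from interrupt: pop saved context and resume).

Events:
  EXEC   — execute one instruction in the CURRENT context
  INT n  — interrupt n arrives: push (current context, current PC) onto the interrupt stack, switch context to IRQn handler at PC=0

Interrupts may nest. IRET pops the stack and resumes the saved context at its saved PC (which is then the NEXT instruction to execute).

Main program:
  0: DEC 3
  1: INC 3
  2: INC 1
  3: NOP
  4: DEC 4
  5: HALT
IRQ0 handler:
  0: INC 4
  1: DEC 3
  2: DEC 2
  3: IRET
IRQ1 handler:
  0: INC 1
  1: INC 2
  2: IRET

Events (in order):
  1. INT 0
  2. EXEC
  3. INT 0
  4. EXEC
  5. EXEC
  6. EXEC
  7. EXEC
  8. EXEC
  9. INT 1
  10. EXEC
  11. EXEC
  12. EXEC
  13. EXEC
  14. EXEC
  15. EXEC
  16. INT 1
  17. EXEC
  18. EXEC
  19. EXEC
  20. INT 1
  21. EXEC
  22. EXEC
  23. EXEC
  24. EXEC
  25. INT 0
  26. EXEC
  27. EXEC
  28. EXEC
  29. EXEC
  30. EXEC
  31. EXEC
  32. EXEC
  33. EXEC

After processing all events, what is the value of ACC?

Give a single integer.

Answer: 3

Derivation:
Event 1 (INT 0): INT 0 arrives: push (MAIN, PC=0), enter IRQ0 at PC=0 (depth now 1)
Event 2 (EXEC): [IRQ0] PC=0: INC 4 -> ACC=4
Event 3 (INT 0): INT 0 arrives: push (IRQ0, PC=1), enter IRQ0 at PC=0 (depth now 2)
Event 4 (EXEC): [IRQ0] PC=0: INC 4 -> ACC=8
Event 5 (EXEC): [IRQ0] PC=1: DEC 3 -> ACC=5
Event 6 (EXEC): [IRQ0] PC=2: DEC 2 -> ACC=3
Event 7 (EXEC): [IRQ0] PC=3: IRET -> resume IRQ0 at PC=1 (depth now 1)
Event 8 (EXEC): [IRQ0] PC=1: DEC 3 -> ACC=0
Event 9 (INT 1): INT 1 arrives: push (IRQ0, PC=2), enter IRQ1 at PC=0 (depth now 2)
Event 10 (EXEC): [IRQ1] PC=0: INC 1 -> ACC=1
Event 11 (EXEC): [IRQ1] PC=1: INC 2 -> ACC=3
Event 12 (EXEC): [IRQ1] PC=2: IRET -> resume IRQ0 at PC=2 (depth now 1)
Event 13 (EXEC): [IRQ0] PC=2: DEC 2 -> ACC=1
Event 14 (EXEC): [IRQ0] PC=3: IRET -> resume MAIN at PC=0 (depth now 0)
Event 15 (EXEC): [MAIN] PC=0: DEC 3 -> ACC=-2
Event 16 (INT 1): INT 1 arrives: push (MAIN, PC=1), enter IRQ1 at PC=0 (depth now 1)
Event 17 (EXEC): [IRQ1] PC=0: INC 1 -> ACC=-1
Event 18 (EXEC): [IRQ1] PC=1: INC 2 -> ACC=1
Event 19 (EXEC): [IRQ1] PC=2: IRET -> resume MAIN at PC=1 (depth now 0)
Event 20 (INT 1): INT 1 arrives: push (MAIN, PC=1), enter IRQ1 at PC=0 (depth now 1)
Event 21 (EXEC): [IRQ1] PC=0: INC 1 -> ACC=2
Event 22 (EXEC): [IRQ1] PC=1: INC 2 -> ACC=4
Event 23 (EXEC): [IRQ1] PC=2: IRET -> resume MAIN at PC=1 (depth now 0)
Event 24 (EXEC): [MAIN] PC=1: INC 3 -> ACC=7
Event 25 (INT 0): INT 0 arrives: push (MAIN, PC=2), enter IRQ0 at PC=0 (depth now 1)
Event 26 (EXEC): [IRQ0] PC=0: INC 4 -> ACC=11
Event 27 (EXEC): [IRQ0] PC=1: DEC 3 -> ACC=8
Event 28 (EXEC): [IRQ0] PC=2: DEC 2 -> ACC=6
Event 29 (EXEC): [IRQ0] PC=3: IRET -> resume MAIN at PC=2 (depth now 0)
Event 30 (EXEC): [MAIN] PC=2: INC 1 -> ACC=7
Event 31 (EXEC): [MAIN] PC=3: NOP
Event 32 (EXEC): [MAIN] PC=4: DEC 4 -> ACC=3
Event 33 (EXEC): [MAIN] PC=5: HALT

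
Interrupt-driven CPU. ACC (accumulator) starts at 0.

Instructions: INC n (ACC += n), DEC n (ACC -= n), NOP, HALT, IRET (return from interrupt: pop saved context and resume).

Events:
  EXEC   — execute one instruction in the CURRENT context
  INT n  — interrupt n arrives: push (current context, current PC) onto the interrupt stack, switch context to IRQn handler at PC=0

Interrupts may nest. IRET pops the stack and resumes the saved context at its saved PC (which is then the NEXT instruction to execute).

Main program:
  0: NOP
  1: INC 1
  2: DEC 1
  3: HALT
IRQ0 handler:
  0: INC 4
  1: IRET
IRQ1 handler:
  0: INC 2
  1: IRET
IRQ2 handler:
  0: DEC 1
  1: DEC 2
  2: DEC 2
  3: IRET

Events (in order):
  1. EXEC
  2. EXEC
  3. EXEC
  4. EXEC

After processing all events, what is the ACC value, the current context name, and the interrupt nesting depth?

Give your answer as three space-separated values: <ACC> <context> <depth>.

Event 1 (EXEC): [MAIN] PC=0: NOP
Event 2 (EXEC): [MAIN] PC=1: INC 1 -> ACC=1
Event 3 (EXEC): [MAIN] PC=2: DEC 1 -> ACC=0
Event 4 (EXEC): [MAIN] PC=3: HALT

Answer: 0 MAIN 0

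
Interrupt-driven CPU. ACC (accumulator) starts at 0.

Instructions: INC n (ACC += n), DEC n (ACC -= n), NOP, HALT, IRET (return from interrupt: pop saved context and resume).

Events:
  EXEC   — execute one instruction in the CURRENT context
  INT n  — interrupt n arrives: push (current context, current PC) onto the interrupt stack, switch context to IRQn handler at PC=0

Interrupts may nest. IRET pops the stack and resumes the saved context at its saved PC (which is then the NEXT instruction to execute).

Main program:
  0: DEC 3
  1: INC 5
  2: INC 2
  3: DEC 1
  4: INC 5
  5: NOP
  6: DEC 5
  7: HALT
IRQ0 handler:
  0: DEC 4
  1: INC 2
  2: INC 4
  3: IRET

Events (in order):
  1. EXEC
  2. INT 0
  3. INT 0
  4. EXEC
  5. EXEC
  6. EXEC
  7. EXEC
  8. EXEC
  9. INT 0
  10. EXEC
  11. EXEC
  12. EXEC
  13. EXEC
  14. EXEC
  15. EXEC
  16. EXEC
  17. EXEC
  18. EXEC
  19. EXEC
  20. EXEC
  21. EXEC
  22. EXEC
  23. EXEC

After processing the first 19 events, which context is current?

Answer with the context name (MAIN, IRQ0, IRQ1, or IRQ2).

Event 1 (EXEC): [MAIN] PC=0: DEC 3 -> ACC=-3
Event 2 (INT 0): INT 0 arrives: push (MAIN, PC=1), enter IRQ0 at PC=0 (depth now 1)
Event 3 (INT 0): INT 0 arrives: push (IRQ0, PC=0), enter IRQ0 at PC=0 (depth now 2)
Event 4 (EXEC): [IRQ0] PC=0: DEC 4 -> ACC=-7
Event 5 (EXEC): [IRQ0] PC=1: INC 2 -> ACC=-5
Event 6 (EXEC): [IRQ0] PC=2: INC 4 -> ACC=-1
Event 7 (EXEC): [IRQ0] PC=3: IRET -> resume IRQ0 at PC=0 (depth now 1)
Event 8 (EXEC): [IRQ0] PC=0: DEC 4 -> ACC=-5
Event 9 (INT 0): INT 0 arrives: push (IRQ0, PC=1), enter IRQ0 at PC=0 (depth now 2)
Event 10 (EXEC): [IRQ0] PC=0: DEC 4 -> ACC=-9
Event 11 (EXEC): [IRQ0] PC=1: INC 2 -> ACC=-7
Event 12 (EXEC): [IRQ0] PC=2: INC 4 -> ACC=-3
Event 13 (EXEC): [IRQ0] PC=3: IRET -> resume IRQ0 at PC=1 (depth now 1)
Event 14 (EXEC): [IRQ0] PC=1: INC 2 -> ACC=-1
Event 15 (EXEC): [IRQ0] PC=2: INC 4 -> ACC=3
Event 16 (EXEC): [IRQ0] PC=3: IRET -> resume MAIN at PC=1 (depth now 0)
Event 17 (EXEC): [MAIN] PC=1: INC 5 -> ACC=8
Event 18 (EXEC): [MAIN] PC=2: INC 2 -> ACC=10
Event 19 (EXEC): [MAIN] PC=3: DEC 1 -> ACC=9

Answer: MAIN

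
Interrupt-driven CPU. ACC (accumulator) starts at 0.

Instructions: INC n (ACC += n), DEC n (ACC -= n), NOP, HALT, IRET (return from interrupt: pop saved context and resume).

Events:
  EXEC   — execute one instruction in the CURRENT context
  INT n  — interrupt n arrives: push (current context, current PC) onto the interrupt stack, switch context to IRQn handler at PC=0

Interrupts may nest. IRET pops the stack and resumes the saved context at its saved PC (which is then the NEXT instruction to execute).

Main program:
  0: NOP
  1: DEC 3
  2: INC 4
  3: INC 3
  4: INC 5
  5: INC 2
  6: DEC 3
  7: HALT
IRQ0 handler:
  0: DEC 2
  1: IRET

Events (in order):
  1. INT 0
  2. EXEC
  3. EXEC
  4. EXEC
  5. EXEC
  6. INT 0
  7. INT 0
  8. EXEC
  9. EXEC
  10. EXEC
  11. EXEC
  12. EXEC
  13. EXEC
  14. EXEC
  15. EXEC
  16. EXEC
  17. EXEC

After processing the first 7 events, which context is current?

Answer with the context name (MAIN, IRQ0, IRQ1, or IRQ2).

Event 1 (INT 0): INT 0 arrives: push (MAIN, PC=0), enter IRQ0 at PC=0 (depth now 1)
Event 2 (EXEC): [IRQ0] PC=0: DEC 2 -> ACC=-2
Event 3 (EXEC): [IRQ0] PC=1: IRET -> resume MAIN at PC=0 (depth now 0)
Event 4 (EXEC): [MAIN] PC=0: NOP
Event 5 (EXEC): [MAIN] PC=1: DEC 3 -> ACC=-5
Event 6 (INT 0): INT 0 arrives: push (MAIN, PC=2), enter IRQ0 at PC=0 (depth now 1)
Event 7 (INT 0): INT 0 arrives: push (IRQ0, PC=0), enter IRQ0 at PC=0 (depth now 2)

Answer: IRQ0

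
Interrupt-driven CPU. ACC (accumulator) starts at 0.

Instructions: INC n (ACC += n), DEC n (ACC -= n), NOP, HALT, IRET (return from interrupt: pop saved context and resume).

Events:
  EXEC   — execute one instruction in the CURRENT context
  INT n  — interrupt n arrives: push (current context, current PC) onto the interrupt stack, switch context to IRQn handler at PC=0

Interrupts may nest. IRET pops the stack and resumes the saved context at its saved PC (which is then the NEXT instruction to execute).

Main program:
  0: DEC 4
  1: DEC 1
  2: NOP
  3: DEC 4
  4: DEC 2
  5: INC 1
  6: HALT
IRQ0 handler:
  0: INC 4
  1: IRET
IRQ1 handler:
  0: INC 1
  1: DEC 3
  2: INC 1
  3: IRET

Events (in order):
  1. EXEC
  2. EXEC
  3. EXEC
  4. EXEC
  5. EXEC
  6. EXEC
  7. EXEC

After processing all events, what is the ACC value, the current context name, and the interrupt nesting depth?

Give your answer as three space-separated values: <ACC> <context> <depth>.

Event 1 (EXEC): [MAIN] PC=0: DEC 4 -> ACC=-4
Event 2 (EXEC): [MAIN] PC=1: DEC 1 -> ACC=-5
Event 3 (EXEC): [MAIN] PC=2: NOP
Event 4 (EXEC): [MAIN] PC=3: DEC 4 -> ACC=-9
Event 5 (EXEC): [MAIN] PC=4: DEC 2 -> ACC=-11
Event 6 (EXEC): [MAIN] PC=5: INC 1 -> ACC=-10
Event 7 (EXEC): [MAIN] PC=6: HALT

Answer: -10 MAIN 0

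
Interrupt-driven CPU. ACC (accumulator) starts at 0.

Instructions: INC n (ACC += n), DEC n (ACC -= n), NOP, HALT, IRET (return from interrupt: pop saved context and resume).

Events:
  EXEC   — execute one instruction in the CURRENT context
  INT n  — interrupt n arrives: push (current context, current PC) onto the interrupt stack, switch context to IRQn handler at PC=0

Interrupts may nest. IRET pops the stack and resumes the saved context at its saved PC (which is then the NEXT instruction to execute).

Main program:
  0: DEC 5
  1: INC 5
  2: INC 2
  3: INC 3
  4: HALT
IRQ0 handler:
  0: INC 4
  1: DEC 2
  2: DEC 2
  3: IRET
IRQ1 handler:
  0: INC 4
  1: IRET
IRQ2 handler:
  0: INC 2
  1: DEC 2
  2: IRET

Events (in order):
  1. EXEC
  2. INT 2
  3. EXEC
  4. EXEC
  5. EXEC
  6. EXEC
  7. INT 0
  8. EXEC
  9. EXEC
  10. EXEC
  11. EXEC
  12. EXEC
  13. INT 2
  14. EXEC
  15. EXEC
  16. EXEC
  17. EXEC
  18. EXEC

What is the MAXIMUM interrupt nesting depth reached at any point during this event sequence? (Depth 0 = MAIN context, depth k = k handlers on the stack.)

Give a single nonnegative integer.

Answer: 1

Derivation:
Event 1 (EXEC): [MAIN] PC=0: DEC 5 -> ACC=-5 [depth=0]
Event 2 (INT 2): INT 2 arrives: push (MAIN, PC=1), enter IRQ2 at PC=0 (depth now 1) [depth=1]
Event 3 (EXEC): [IRQ2] PC=0: INC 2 -> ACC=-3 [depth=1]
Event 4 (EXEC): [IRQ2] PC=1: DEC 2 -> ACC=-5 [depth=1]
Event 5 (EXEC): [IRQ2] PC=2: IRET -> resume MAIN at PC=1 (depth now 0) [depth=0]
Event 6 (EXEC): [MAIN] PC=1: INC 5 -> ACC=0 [depth=0]
Event 7 (INT 0): INT 0 arrives: push (MAIN, PC=2), enter IRQ0 at PC=0 (depth now 1) [depth=1]
Event 8 (EXEC): [IRQ0] PC=0: INC 4 -> ACC=4 [depth=1]
Event 9 (EXEC): [IRQ0] PC=1: DEC 2 -> ACC=2 [depth=1]
Event 10 (EXEC): [IRQ0] PC=2: DEC 2 -> ACC=0 [depth=1]
Event 11 (EXEC): [IRQ0] PC=3: IRET -> resume MAIN at PC=2 (depth now 0) [depth=0]
Event 12 (EXEC): [MAIN] PC=2: INC 2 -> ACC=2 [depth=0]
Event 13 (INT 2): INT 2 arrives: push (MAIN, PC=3), enter IRQ2 at PC=0 (depth now 1) [depth=1]
Event 14 (EXEC): [IRQ2] PC=0: INC 2 -> ACC=4 [depth=1]
Event 15 (EXEC): [IRQ2] PC=1: DEC 2 -> ACC=2 [depth=1]
Event 16 (EXEC): [IRQ2] PC=2: IRET -> resume MAIN at PC=3 (depth now 0) [depth=0]
Event 17 (EXEC): [MAIN] PC=3: INC 3 -> ACC=5 [depth=0]
Event 18 (EXEC): [MAIN] PC=4: HALT [depth=0]
Max depth observed: 1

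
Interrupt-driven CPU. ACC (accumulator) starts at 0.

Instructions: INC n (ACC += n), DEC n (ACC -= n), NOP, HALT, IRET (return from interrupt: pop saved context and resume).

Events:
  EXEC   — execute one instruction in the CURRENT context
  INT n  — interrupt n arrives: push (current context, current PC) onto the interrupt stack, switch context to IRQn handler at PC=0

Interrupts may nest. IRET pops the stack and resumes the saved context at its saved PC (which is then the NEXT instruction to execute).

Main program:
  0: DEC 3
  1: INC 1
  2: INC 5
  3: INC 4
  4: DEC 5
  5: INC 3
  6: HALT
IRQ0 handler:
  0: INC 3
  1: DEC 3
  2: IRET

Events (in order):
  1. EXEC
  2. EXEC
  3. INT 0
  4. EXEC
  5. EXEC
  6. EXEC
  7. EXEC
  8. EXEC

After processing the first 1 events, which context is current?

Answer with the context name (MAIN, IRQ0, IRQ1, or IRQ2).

Event 1 (EXEC): [MAIN] PC=0: DEC 3 -> ACC=-3

Answer: MAIN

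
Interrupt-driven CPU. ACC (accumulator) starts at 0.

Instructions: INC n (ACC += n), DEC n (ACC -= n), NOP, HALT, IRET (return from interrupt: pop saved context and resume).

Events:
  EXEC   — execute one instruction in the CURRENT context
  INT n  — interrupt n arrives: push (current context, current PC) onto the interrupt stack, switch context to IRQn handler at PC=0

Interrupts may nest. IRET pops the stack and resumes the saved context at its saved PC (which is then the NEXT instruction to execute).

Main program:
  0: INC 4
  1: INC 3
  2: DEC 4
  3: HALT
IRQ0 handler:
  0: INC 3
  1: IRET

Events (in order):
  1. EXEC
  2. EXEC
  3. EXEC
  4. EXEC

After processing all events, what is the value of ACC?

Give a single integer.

Answer: 3

Derivation:
Event 1 (EXEC): [MAIN] PC=0: INC 4 -> ACC=4
Event 2 (EXEC): [MAIN] PC=1: INC 3 -> ACC=7
Event 3 (EXEC): [MAIN] PC=2: DEC 4 -> ACC=3
Event 4 (EXEC): [MAIN] PC=3: HALT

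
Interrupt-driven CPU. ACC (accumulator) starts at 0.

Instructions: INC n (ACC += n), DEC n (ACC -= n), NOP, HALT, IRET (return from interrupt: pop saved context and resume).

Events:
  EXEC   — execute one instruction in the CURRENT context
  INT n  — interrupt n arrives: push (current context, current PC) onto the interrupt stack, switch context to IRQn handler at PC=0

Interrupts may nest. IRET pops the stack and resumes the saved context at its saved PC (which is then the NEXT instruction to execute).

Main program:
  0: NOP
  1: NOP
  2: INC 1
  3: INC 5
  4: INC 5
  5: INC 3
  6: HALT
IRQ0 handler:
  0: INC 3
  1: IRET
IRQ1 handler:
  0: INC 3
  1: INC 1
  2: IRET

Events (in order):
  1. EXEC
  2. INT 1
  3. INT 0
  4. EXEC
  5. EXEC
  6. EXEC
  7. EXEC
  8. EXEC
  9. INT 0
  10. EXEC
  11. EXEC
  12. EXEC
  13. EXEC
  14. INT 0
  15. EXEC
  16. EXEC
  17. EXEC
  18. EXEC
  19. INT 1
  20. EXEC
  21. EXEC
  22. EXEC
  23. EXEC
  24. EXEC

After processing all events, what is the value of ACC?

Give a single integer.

Answer: 31

Derivation:
Event 1 (EXEC): [MAIN] PC=0: NOP
Event 2 (INT 1): INT 1 arrives: push (MAIN, PC=1), enter IRQ1 at PC=0 (depth now 1)
Event 3 (INT 0): INT 0 arrives: push (IRQ1, PC=0), enter IRQ0 at PC=0 (depth now 2)
Event 4 (EXEC): [IRQ0] PC=0: INC 3 -> ACC=3
Event 5 (EXEC): [IRQ0] PC=1: IRET -> resume IRQ1 at PC=0 (depth now 1)
Event 6 (EXEC): [IRQ1] PC=0: INC 3 -> ACC=6
Event 7 (EXEC): [IRQ1] PC=1: INC 1 -> ACC=7
Event 8 (EXEC): [IRQ1] PC=2: IRET -> resume MAIN at PC=1 (depth now 0)
Event 9 (INT 0): INT 0 arrives: push (MAIN, PC=1), enter IRQ0 at PC=0 (depth now 1)
Event 10 (EXEC): [IRQ0] PC=0: INC 3 -> ACC=10
Event 11 (EXEC): [IRQ0] PC=1: IRET -> resume MAIN at PC=1 (depth now 0)
Event 12 (EXEC): [MAIN] PC=1: NOP
Event 13 (EXEC): [MAIN] PC=2: INC 1 -> ACC=11
Event 14 (INT 0): INT 0 arrives: push (MAIN, PC=3), enter IRQ0 at PC=0 (depth now 1)
Event 15 (EXEC): [IRQ0] PC=0: INC 3 -> ACC=14
Event 16 (EXEC): [IRQ0] PC=1: IRET -> resume MAIN at PC=3 (depth now 0)
Event 17 (EXEC): [MAIN] PC=3: INC 5 -> ACC=19
Event 18 (EXEC): [MAIN] PC=4: INC 5 -> ACC=24
Event 19 (INT 1): INT 1 arrives: push (MAIN, PC=5), enter IRQ1 at PC=0 (depth now 1)
Event 20 (EXEC): [IRQ1] PC=0: INC 3 -> ACC=27
Event 21 (EXEC): [IRQ1] PC=1: INC 1 -> ACC=28
Event 22 (EXEC): [IRQ1] PC=2: IRET -> resume MAIN at PC=5 (depth now 0)
Event 23 (EXEC): [MAIN] PC=5: INC 3 -> ACC=31
Event 24 (EXEC): [MAIN] PC=6: HALT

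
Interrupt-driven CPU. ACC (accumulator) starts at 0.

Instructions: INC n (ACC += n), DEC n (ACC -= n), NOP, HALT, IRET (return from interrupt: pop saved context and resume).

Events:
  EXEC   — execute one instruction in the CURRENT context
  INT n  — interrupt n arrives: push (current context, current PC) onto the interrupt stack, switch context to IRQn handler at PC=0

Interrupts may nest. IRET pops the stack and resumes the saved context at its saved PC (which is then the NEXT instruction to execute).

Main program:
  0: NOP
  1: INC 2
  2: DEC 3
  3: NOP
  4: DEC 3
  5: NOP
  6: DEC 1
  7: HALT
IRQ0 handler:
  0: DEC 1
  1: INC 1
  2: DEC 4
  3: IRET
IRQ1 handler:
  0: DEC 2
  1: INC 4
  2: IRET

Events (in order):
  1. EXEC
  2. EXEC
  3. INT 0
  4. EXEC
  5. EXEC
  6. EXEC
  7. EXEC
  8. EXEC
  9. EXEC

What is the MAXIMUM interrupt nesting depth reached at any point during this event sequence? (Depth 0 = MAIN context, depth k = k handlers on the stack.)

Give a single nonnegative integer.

Event 1 (EXEC): [MAIN] PC=0: NOP [depth=0]
Event 2 (EXEC): [MAIN] PC=1: INC 2 -> ACC=2 [depth=0]
Event 3 (INT 0): INT 0 arrives: push (MAIN, PC=2), enter IRQ0 at PC=0 (depth now 1) [depth=1]
Event 4 (EXEC): [IRQ0] PC=0: DEC 1 -> ACC=1 [depth=1]
Event 5 (EXEC): [IRQ0] PC=1: INC 1 -> ACC=2 [depth=1]
Event 6 (EXEC): [IRQ0] PC=2: DEC 4 -> ACC=-2 [depth=1]
Event 7 (EXEC): [IRQ0] PC=3: IRET -> resume MAIN at PC=2 (depth now 0) [depth=0]
Event 8 (EXEC): [MAIN] PC=2: DEC 3 -> ACC=-5 [depth=0]
Event 9 (EXEC): [MAIN] PC=3: NOP [depth=0]
Max depth observed: 1

Answer: 1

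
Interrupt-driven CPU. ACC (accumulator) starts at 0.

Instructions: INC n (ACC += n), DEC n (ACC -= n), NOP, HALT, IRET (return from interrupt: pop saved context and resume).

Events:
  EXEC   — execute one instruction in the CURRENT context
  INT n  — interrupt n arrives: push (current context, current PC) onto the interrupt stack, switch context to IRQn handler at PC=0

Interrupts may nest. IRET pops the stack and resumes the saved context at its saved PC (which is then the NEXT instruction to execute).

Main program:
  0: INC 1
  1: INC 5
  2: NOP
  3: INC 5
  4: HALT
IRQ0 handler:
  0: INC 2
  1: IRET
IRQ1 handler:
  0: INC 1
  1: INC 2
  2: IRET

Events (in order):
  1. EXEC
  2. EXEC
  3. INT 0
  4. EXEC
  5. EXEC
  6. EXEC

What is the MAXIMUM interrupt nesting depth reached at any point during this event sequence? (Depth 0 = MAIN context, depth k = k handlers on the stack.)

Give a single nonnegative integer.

Event 1 (EXEC): [MAIN] PC=0: INC 1 -> ACC=1 [depth=0]
Event 2 (EXEC): [MAIN] PC=1: INC 5 -> ACC=6 [depth=0]
Event 3 (INT 0): INT 0 arrives: push (MAIN, PC=2), enter IRQ0 at PC=0 (depth now 1) [depth=1]
Event 4 (EXEC): [IRQ0] PC=0: INC 2 -> ACC=8 [depth=1]
Event 5 (EXEC): [IRQ0] PC=1: IRET -> resume MAIN at PC=2 (depth now 0) [depth=0]
Event 6 (EXEC): [MAIN] PC=2: NOP [depth=0]
Max depth observed: 1

Answer: 1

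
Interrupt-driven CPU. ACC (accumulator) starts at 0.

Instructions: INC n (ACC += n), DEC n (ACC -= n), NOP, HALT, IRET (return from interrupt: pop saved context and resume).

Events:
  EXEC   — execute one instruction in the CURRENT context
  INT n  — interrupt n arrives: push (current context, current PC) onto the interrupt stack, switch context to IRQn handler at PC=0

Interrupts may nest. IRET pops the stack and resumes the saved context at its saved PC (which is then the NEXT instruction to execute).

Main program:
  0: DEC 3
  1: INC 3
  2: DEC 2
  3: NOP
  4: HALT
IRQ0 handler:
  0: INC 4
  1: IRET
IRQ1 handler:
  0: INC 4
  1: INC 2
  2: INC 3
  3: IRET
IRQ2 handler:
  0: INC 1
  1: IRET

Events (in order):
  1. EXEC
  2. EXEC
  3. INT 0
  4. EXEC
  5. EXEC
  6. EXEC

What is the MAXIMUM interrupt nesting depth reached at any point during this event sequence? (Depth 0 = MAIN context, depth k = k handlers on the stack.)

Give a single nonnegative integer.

Answer: 1

Derivation:
Event 1 (EXEC): [MAIN] PC=0: DEC 3 -> ACC=-3 [depth=0]
Event 2 (EXEC): [MAIN] PC=1: INC 3 -> ACC=0 [depth=0]
Event 3 (INT 0): INT 0 arrives: push (MAIN, PC=2), enter IRQ0 at PC=0 (depth now 1) [depth=1]
Event 4 (EXEC): [IRQ0] PC=0: INC 4 -> ACC=4 [depth=1]
Event 5 (EXEC): [IRQ0] PC=1: IRET -> resume MAIN at PC=2 (depth now 0) [depth=0]
Event 6 (EXEC): [MAIN] PC=2: DEC 2 -> ACC=2 [depth=0]
Max depth observed: 1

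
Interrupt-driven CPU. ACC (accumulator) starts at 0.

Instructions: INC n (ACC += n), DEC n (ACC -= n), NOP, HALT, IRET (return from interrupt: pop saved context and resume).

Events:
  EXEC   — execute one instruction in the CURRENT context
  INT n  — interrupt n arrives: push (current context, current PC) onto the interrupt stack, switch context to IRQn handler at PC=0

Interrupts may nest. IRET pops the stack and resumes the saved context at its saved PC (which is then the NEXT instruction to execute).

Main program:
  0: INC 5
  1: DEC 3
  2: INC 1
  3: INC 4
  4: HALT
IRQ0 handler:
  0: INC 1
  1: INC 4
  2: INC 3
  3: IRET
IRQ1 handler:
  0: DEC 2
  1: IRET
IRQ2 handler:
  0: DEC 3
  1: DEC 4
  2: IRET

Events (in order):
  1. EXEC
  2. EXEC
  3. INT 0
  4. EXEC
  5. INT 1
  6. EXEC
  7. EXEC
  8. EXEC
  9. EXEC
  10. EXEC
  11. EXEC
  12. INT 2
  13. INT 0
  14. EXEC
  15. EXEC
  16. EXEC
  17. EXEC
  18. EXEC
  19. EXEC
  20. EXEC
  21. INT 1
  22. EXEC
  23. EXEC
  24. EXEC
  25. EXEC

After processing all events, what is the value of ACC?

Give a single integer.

Answer: 12

Derivation:
Event 1 (EXEC): [MAIN] PC=0: INC 5 -> ACC=5
Event 2 (EXEC): [MAIN] PC=1: DEC 3 -> ACC=2
Event 3 (INT 0): INT 0 arrives: push (MAIN, PC=2), enter IRQ0 at PC=0 (depth now 1)
Event 4 (EXEC): [IRQ0] PC=0: INC 1 -> ACC=3
Event 5 (INT 1): INT 1 arrives: push (IRQ0, PC=1), enter IRQ1 at PC=0 (depth now 2)
Event 6 (EXEC): [IRQ1] PC=0: DEC 2 -> ACC=1
Event 7 (EXEC): [IRQ1] PC=1: IRET -> resume IRQ0 at PC=1 (depth now 1)
Event 8 (EXEC): [IRQ0] PC=1: INC 4 -> ACC=5
Event 9 (EXEC): [IRQ0] PC=2: INC 3 -> ACC=8
Event 10 (EXEC): [IRQ0] PC=3: IRET -> resume MAIN at PC=2 (depth now 0)
Event 11 (EXEC): [MAIN] PC=2: INC 1 -> ACC=9
Event 12 (INT 2): INT 2 arrives: push (MAIN, PC=3), enter IRQ2 at PC=0 (depth now 1)
Event 13 (INT 0): INT 0 arrives: push (IRQ2, PC=0), enter IRQ0 at PC=0 (depth now 2)
Event 14 (EXEC): [IRQ0] PC=0: INC 1 -> ACC=10
Event 15 (EXEC): [IRQ0] PC=1: INC 4 -> ACC=14
Event 16 (EXEC): [IRQ0] PC=2: INC 3 -> ACC=17
Event 17 (EXEC): [IRQ0] PC=3: IRET -> resume IRQ2 at PC=0 (depth now 1)
Event 18 (EXEC): [IRQ2] PC=0: DEC 3 -> ACC=14
Event 19 (EXEC): [IRQ2] PC=1: DEC 4 -> ACC=10
Event 20 (EXEC): [IRQ2] PC=2: IRET -> resume MAIN at PC=3 (depth now 0)
Event 21 (INT 1): INT 1 arrives: push (MAIN, PC=3), enter IRQ1 at PC=0 (depth now 1)
Event 22 (EXEC): [IRQ1] PC=0: DEC 2 -> ACC=8
Event 23 (EXEC): [IRQ1] PC=1: IRET -> resume MAIN at PC=3 (depth now 0)
Event 24 (EXEC): [MAIN] PC=3: INC 4 -> ACC=12
Event 25 (EXEC): [MAIN] PC=4: HALT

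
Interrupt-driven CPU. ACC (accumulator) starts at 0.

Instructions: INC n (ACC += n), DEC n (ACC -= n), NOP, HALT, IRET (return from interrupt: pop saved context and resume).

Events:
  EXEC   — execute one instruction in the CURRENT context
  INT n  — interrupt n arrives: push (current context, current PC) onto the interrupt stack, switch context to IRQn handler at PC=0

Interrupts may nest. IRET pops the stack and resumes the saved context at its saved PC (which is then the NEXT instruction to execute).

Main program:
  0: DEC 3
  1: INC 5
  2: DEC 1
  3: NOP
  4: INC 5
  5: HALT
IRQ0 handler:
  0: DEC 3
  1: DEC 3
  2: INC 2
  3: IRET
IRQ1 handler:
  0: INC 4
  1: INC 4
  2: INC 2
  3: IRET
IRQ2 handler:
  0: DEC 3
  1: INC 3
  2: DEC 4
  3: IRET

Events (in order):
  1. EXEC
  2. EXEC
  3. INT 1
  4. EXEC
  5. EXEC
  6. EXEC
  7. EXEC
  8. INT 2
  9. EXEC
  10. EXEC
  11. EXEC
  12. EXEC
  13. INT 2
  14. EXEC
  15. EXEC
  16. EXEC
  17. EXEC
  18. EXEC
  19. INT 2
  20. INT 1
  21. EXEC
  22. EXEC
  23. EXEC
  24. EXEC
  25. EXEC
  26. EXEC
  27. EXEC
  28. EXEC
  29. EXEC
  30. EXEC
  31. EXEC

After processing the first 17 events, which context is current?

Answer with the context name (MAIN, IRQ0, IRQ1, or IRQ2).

Answer: MAIN

Derivation:
Event 1 (EXEC): [MAIN] PC=0: DEC 3 -> ACC=-3
Event 2 (EXEC): [MAIN] PC=1: INC 5 -> ACC=2
Event 3 (INT 1): INT 1 arrives: push (MAIN, PC=2), enter IRQ1 at PC=0 (depth now 1)
Event 4 (EXEC): [IRQ1] PC=0: INC 4 -> ACC=6
Event 5 (EXEC): [IRQ1] PC=1: INC 4 -> ACC=10
Event 6 (EXEC): [IRQ1] PC=2: INC 2 -> ACC=12
Event 7 (EXEC): [IRQ1] PC=3: IRET -> resume MAIN at PC=2 (depth now 0)
Event 8 (INT 2): INT 2 arrives: push (MAIN, PC=2), enter IRQ2 at PC=0 (depth now 1)
Event 9 (EXEC): [IRQ2] PC=0: DEC 3 -> ACC=9
Event 10 (EXEC): [IRQ2] PC=1: INC 3 -> ACC=12
Event 11 (EXEC): [IRQ2] PC=2: DEC 4 -> ACC=8
Event 12 (EXEC): [IRQ2] PC=3: IRET -> resume MAIN at PC=2 (depth now 0)
Event 13 (INT 2): INT 2 arrives: push (MAIN, PC=2), enter IRQ2 at PC=0 (depth now 1)
Event 14 (EXEC): [IRQ2] PC=0: DEC 3 -> ACC=5
Event 15 (EXEC): [IRQ2] PC=1: INC 3 -> ACC=8
Event 16 (EXEC): [IRQ2] PC=2: DEC 4 -> ACC=4
Event 17 (EXEC): [IRQ2] PC=3: IRET -> resume MAIN at PC=2 (depth now 0)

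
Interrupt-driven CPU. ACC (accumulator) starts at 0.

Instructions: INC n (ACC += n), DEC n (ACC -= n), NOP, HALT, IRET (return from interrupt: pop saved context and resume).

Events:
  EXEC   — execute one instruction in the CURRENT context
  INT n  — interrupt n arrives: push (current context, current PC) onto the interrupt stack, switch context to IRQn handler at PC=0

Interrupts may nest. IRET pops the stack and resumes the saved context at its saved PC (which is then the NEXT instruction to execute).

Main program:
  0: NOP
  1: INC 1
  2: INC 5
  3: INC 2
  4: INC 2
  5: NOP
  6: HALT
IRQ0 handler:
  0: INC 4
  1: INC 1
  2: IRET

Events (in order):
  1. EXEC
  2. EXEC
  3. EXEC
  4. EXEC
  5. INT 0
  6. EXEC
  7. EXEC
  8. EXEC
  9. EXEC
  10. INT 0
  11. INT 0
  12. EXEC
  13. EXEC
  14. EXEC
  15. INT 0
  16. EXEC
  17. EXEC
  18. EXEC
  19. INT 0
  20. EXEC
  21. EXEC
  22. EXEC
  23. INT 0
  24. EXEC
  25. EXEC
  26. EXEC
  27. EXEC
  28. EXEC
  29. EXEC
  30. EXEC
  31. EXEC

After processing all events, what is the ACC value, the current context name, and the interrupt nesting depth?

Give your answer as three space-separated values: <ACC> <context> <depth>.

Event 1 (EXEC): [MAIN] PC=0: NOP
Event 2 (EXEC): [MAIN] PC=1: INC 1 -> ACC=1
Event 3 (EXEC): [MAIN] PC=2: INC 5 -> ACC=6
Event 4 (EXEC): [MAIN] PC=3: INC 2 -> ACC=8
Event 5 (INT 0): INT 0 arrives: push (MAIN, PC=4), enter IRQ0 at PC=0 (depth now 1)
Event 6 (EXEC): [IRQ0] PC=0: INC 4 -> ACC=12
Event 7 (EXEC): [IRQ0] PC=1: INC 1 -> ACC=13
Event 8 (EXEC): [IRQ0] PC=2: IRET -> resume MAIN at PC=4 (depth now 0)
Event 9 (EXEC): [MAIN] PC=4: INC 2 -> ACC=15
Event 10 (INT 0): INT 0 arrives: push (MAIN, PC=5), enter IRQ0 at PC=0 (depth now 1)
Event 11 (INT 0): INT 0 arrives: push (IRQ0, PC=0), enter IRQ0 at PC=0 (depth now 2)
Event 12 (EXEC): [IRQ0] PC=0: INC 4 -> ACC=19
Event 13 (EXEC): [IRQ0] PC=1: INC 1 -> ACC=20
Event 14 (EXEC): [IRQ0] PC=2: IRET -> resume IRQ0 at PC=0 (depth now 1)
Event 15 (INT 0): INT 0 arrives: push (IRQ0, PC=0), enter IRQ0 at PC=0 (depth now 2)
Event 16 (EXEC): [IRQ0] PC=0: INC 4 -> ACC=24
Event 17 (EXEC): [IRQ0] PC=1: INC 1 -> ACC=25
Event 18 (EXEC): [IRQ0] PC=2: IRET -> resume IRQ0 at PC=0 (depth now 1)
Event 19 (INT 0): INT 0 arrives: push (IRQ0, PC=0), enter IRQ0 at PC=0 (depth now 2)
Event 20 (EXEC): [IRQ0] PC=0: INC 4 -> ACC=29
Event 21 (EXEC): [IRQ0] PC=1: INC 1 -> ACC=30
Event 22 (EXEC): [IRQ0] PC=2: IRET -> resume IRQ0 at PC=0 (depth now 1)
Event 23 (INT 0): INT 0 arrives: push (IRQ0, PC=0), enter IRQ0 at PC=0 (depth now 2)
Event 24 (EXEC): [IRQ0] PC=0: INC 4 -> ACC=34
Event 25 (EXEC): [IRQ0] PC=1: INC 1 -> ACC=35
Event 26 (EXEC): [IRQ0] PC=2: IRET -> resume IRQ0 at PC=0 (depth now 1)
Event 27 (EXEC): [IRQ0] PC=0: INC 4 -> ACC=39
Event 28 (EXEC): [IRQ0] PC=1: INC 1 -> ACC=40
Event 29 (EXEC): [IRQ0] PC=2: IRET -> resume MAIN at PC=5 (depth now 0)
Event 30 (EXEC): [MAIN] PC=5: NOP
Event 31 (EXEC): [MAIN] PC=6: HALT

Answer: 40 MAIN 0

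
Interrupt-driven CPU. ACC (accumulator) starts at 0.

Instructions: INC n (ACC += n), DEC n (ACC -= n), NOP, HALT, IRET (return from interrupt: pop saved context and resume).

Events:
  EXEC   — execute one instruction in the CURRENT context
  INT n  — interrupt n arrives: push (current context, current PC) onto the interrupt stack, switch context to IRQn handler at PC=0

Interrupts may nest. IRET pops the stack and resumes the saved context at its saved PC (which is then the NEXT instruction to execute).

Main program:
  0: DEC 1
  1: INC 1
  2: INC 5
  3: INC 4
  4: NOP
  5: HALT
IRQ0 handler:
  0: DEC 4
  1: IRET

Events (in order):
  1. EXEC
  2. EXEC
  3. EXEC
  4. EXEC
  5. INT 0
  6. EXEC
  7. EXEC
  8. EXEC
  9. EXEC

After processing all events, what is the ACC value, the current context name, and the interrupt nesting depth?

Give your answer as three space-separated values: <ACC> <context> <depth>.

Answer: 5 MAIN 0

Derivation:
Event 1 (EXEC): [MAIN] PC=0: DEC 1 -> ACC=-1
Event 2 (EXEC): [MAIN] PC=1: INC 1 -> ACC=0
Event 3 (EXEC): [MAIN] PC=2: INC 5 -> ACC=5
Event 4 (EXEC): [MAIN] PC=3: INC 4 -> ACC=9
Event 5 (INT 0): INT 0 arrives: push (MAIN, PC=4), enter IRQ0 at PC=0 (depth now 1)
Event 6 (EXEC): [IRQ0] PC=0: DEC 4 -> ACC=5
Event 7 (EXEC): [IRQ0] PC=1: IRET -> resume MAIN at PC=4 (depth now 0)
Event 8 (EXEC): [MAIN] PC=4: NOP
Event 9 (EXEC): [MAIN] PC=5: HALT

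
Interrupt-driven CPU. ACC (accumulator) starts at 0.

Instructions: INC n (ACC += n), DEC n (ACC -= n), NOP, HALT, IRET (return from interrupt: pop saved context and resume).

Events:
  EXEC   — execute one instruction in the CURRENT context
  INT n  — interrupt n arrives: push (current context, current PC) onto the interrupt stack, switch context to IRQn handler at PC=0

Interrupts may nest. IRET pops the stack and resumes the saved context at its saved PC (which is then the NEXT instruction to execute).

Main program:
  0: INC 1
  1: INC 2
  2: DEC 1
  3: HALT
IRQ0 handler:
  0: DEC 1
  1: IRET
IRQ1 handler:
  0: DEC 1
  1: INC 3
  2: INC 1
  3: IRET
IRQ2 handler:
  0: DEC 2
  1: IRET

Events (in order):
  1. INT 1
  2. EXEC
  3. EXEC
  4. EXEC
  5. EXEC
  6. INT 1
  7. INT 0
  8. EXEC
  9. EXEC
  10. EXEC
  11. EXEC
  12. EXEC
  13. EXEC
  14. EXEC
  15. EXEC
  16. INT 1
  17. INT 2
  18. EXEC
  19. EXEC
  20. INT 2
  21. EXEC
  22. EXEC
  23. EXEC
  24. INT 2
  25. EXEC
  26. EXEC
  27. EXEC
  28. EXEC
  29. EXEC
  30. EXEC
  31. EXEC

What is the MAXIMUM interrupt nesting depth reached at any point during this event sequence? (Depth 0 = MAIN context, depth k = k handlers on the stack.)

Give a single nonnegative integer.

Answer: 2

Derivation:
Event 1 (INT 1): INT 1 arrives: push (MAIN, PC=0), enter IRQ1 at PC=0 (depth now 1) [depth=1]
Event 2 (EXEC): [IRQ1] PC=0: DEC 1 -> ACC=-1 [depth=1]
Event 3 (EXEC): [IRQ1] PC=1: INC 3 -> ACC=2 [depth=1]
Event 4 (EXEC): [IRQ1] PC=2: INC 1 -> ACC=3 [depth=1]
Event 5 (EXEC): [IRQ1] PC=3: IRET -> resume MAIN at PC=0 (depth now 0) [depth=0]
Event 6 (INT 1): INT 1 arrives: push (MAIN, PC=0), enter IRQ1 at PC=0 (depth now 1) [depth=1]
Event 7 (INT 0): INT 0 arrives: push (IRQ1, PC=0), enter IRQ0 at PC=0 (depth now 2) [depth=2]
Event 8 (EXEC): [IRQ0] PC=0: DEC 1 -> ACC=2 [depth=2]
Event 9 (EXEC): [IRQ0] PC=1: IRET -> resume IRQ1 at PC=0 (depth now 1) [depth=1]
Event 10 (EXEC): [IRQ1] PC=0: DEC 1 -> ACC=1 [depth=1]
Event 11 (EXEC): [IRQ1] PC=1: INC 3 -> ACC=4 [depth=1]
Event 12 (EXEC): [IRQ1] PC=2: INC 1 -> ACC=5 [depth=1]
Event 13 (EXEC): [IRQ1] PC=3: IRET -> resume MAIN at PC=0 (depth now 0) [depth=0]
Event 14 (EXEC): [MAIN] PC=0: INC 1 -> ACC=6 [depth=0]
Event 15 (EXEC): [MAIN] PC=1: INC 2 -> ACC=8 [depth=0]
Event 16 (INT 1): INT 1 arrives: push (MAIN, PC=2), enter IRQ1 at PC=0 (depth now 1) [depth=1]
Event 17 (INT 2): INT 2 arrives: push (IRQ1, PC=0), enter IRQ2 at PC=0 (depth now 2) [depth=2]
Event 18 (EXEC): [IRQ2] PC=0: DEC 2 -> ACC=6 [depth=2]
Event 19 (EXEC): [IRQ2] PC=1: IRET -> resume IRQ1 at PC=0 (depth now 1) [depth=1]
Event 20 (INT 2): INT 2 arrives: push (IRQ1, PC=0), enter IRQ2 at PC=0 (depth now 2) [depth=2]
Event 21 (EXEC): [IRQ2] PC=0: DEC 2 -> ACC=4 [depth=2]
Event 22 (EXEC): [IRQ2] PC=1: IRET -> resume IRQ1 at PC=0 (depth now 1) [depth=1]
Event 23 (EXEC): [IRQ1] PC=0: DEC 1 -> ACC=3 [depth=1]
Event 24 (INT 2): INT 2 arrives: push (IRQ1, PC=1), enter IRQ2 at PC=0 (depth now 2) [depth=2]
Event 25 (EXEC): [IRQ2] PC=0: DEC 2 -> ACC=1 [depth=2]
Event 26 (EXEC): [IRQ2] PC=1: IRET -> resume IRQ1 at PC=1 (depth now 1) [depth=1]
Event 27 (EXEC): [IRQ1] PC=1: INC 3 -> ACC=4 [depth=1]
Event 28 (EXEC): [IRQ1] PC=2: INC 1 -> ACC=5 [depth=1]
Event 29 (EXEC): [IRQ1] PC=3: IRET -> resume MAIN at PC=2 (depth now 0) [depth=0]
Event 30 (EXEC): [MAIN] PC=2: DEC 1 -> ACC=4 [depth=0]
Event 31 (EXEC): [MAIN] PC=3: HALT [depth=0]
Max depth observed: 2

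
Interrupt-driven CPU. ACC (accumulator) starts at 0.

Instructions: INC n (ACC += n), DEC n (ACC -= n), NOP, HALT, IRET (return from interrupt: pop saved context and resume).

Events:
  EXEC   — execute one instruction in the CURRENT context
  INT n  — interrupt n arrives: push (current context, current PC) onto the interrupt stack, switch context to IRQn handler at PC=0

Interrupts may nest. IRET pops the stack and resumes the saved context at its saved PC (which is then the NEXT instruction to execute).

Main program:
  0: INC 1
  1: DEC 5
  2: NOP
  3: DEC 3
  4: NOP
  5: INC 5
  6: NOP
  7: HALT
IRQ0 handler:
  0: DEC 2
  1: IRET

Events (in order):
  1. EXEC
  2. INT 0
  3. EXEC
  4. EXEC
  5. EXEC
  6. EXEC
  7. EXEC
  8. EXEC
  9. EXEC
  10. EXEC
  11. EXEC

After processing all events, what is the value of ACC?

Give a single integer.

Event 1 (EXEC): [MAIN] PC=0: INC 1 -> ACC=1
Event 2 (INT 0): INT 0 arrives: push (MAIN, PC=1), enter IRQ0 at PC=0 (depth now 1)
Event 3 (EXEC): [IRQ0] PC=0: DEC 2 -> ACC=-1
Event 4 (EXEC): [IRQ0] PC=1: IRET -> resume MAIN at PC=1 (depth now 0)
Event 5 (EXEC): [MAIN] PC=1: DEC 5 -> ACC=-6
Event 6 (EXEC): [MAIN] PC=2: NOP
Event 7 (EXEC): [MAIN] PC=3: DEC 3 -> ACC=-9
Event 8 (EXEC): [MAIN] PC=4: NOP
Event 9 (EXEC): [MAIN] PC=5: INC 5 -> ACC=-4
Event 10 (EXEC): [MAIN] PC=6: NOP
Event 11 (EXEC): [MAIN] PC=7: HALT

Answer: -4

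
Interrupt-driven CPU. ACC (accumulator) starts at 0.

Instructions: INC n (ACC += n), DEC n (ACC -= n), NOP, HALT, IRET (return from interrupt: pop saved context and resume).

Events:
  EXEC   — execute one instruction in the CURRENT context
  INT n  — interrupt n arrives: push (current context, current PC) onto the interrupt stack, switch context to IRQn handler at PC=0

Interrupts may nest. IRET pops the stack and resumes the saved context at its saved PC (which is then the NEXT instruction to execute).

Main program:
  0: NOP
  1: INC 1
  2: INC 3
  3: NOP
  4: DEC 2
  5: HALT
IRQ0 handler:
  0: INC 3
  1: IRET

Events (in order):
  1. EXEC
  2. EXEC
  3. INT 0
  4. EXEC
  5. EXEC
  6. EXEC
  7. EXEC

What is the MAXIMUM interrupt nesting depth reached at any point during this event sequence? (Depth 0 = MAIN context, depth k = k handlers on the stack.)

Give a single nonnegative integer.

Answer: 1

Derivation:
Event 1 (EXEC): [MAIN] PC=0: NOP [depth=0]
Event 2 (EXEC): [MAIN] PC=1: INC 1 -> ACC=1 [depth=0]
Event 3 (INT 0): INT 0 arrives: push (MAIN, PC=2), enter IRQ0 at PC=0 (depth now 1) [depth=1]
Event 4 (EXEC): [IRQ0] PC=0: INC 3 -> ACC=4 [depth=1]
Event 5 (EXEC): [IRQ0] PC=1: IRET -> resume MAIN at PC=2 (depth now 0) [depth=0]
Event 6 (EXEC): [MAIN] PC=2: INC 3 -> ACC=7 [depth=0]
Event 7 (EXEC): [MAIN] PC=3: NOP [depth=0]
Max depth observed: 1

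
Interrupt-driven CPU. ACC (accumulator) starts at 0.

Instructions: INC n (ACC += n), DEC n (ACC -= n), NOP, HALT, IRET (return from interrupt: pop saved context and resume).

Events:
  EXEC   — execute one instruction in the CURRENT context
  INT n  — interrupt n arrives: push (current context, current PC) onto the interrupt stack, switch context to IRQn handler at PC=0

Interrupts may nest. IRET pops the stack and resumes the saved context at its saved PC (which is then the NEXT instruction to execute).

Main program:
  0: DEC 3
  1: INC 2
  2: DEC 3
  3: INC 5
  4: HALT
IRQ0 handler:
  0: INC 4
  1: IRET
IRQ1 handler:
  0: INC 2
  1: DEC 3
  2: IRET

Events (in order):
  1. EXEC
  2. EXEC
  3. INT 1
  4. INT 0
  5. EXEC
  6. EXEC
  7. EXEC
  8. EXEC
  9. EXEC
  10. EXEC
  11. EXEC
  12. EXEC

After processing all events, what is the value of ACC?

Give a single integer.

Event 1 (EXEC): [MAIN] PC=0: DEC 3 -> ACC=-3
Event 2 (EXEC): [MAIN] PC=1: INC 2 -> ACC=-1
Event 3 (INT 1): INT 1 arrives: push (MAIN, PC=2), enter IRQ1 at PC=0 (depth now 1)
Event 4 (INT 0): INT 0 arrives: push (IRQ1, PC=0), enter IRQ0 at PC=0 (depth now 2)
Event 5 (EXEC): [IRQ0] PC=0: INC 4 -> ACC=3
Event 6 (EXEC): [IRQ0] PC=1: IRET -> resume IRQ1 at PC=0 (depth now 1)
Event 7 (EXEC): [IRQ1] PC=0: INC 2 -> ACC=5
Event 8 (EXEC): [IRQ1] PC=1: DEC 3 -> ACC=2
Event 9 (EXEC): [IRQ1] PC=2: IRET -> resume MAIN at PC=2 (depth now 0)
Event 10 (EXEC): [MAIN] PC=2: DEC 3 -> ACC=-1
Event 11 (EXEC): [MAIN] PC=3: INC 5 -> ACC=4
Event 12 (EXEC): [MAIN] PC=4: HALT

Answer: 4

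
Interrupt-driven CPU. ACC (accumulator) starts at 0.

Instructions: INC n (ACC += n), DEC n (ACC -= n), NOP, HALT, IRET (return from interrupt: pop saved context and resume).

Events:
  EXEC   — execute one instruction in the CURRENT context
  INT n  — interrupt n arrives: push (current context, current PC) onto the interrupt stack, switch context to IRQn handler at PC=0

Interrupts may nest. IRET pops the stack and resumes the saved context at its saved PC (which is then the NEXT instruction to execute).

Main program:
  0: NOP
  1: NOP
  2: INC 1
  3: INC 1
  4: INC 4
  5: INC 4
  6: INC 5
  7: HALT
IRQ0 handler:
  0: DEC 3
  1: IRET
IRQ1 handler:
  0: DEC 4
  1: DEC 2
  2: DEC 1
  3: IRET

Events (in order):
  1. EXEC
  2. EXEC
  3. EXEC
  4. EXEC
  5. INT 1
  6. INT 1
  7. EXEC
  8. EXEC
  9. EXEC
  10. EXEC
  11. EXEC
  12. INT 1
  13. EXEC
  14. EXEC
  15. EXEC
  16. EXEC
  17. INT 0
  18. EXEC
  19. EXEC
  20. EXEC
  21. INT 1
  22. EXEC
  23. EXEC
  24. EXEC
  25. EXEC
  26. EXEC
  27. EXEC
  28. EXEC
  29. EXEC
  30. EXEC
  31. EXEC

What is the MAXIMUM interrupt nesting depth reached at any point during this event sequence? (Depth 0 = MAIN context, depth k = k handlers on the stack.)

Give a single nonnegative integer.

Event 1 (EXEC): [MAIN] PC=0: NOP [depth=0]
Event 2 (EXEC): [MAIN] PC=1: NOP [depth=0]
Event 3 (EXEC): [MAIN] PC=2: INC 1 -> ACC=1 [depth=0]
Event 4 (EXEC): [MAIN] PC=3: INC 1 -> ACC=2 [depth=0]
Event 5 (INT 1): INT 1 arrives: push (MAIN, PC=4), enter IRQ1 at PC=0 (depth now 1) [depth=1]
Event 6 (INT 1): INT 1 arrives: push (IRQ1, PC=0), enter IRQ1 at PC=0 (depth now 2) [depth=2]
Event 7 (EXEC): [IRQ1] PC=0: DEC 4 -> ACC=-2 [depth=2]
Event 8 (EXEC): [IRQ1] PC=1: DEC 2 -> ACC=-4 [depth=2]
Event 9 (EXEC): [IRQ1] PC=2: DEC 1 -> ACC=-5 [depth=2]
Event 10 (EXEC): [IRQ1] PC=3: IRET -> resume IRQ1 at PC=0 (depth now 1) [depth=1]
Event 11 (EXEC): [IRQ1] PC=0: DEC 4 -> ACC=-9 [depth=1]
Event 12 (INT 1): INT 1 arrives: push (IRQ1, PC=1), enter IRQ1 at PC=0 (depth now 2) [depth=2]
Event 13 (EXEC): [IRQ1] PC=0: DEC 4 -> ACC=-13 [depth=2]
Event 14 (EXEC): [IRQ1] PC=1: DEC 2 -> ACC=-15 [depth=2]
Event 15 (EXEC): [IRQ1] PC=2: DEC 1 -> ACC=-16 [depth=2]
Event 16 (EXEC): [IRQ1] PC=3: IRET -> resume IRQ1 at PC=1 (depth now 1) [depth=1]
Event 17 (INT 0): INT 0 arrives: push (IRQ1, PC=1), enter IRQ0 at PC=0 (depth now 2) [depth=2]
Event 18 (EXEC): [IRQ0] PC=0: DEC 3 -> ACC=-19 [depth=2]
Event 19 (EXEC): [IRQ0] PC=1: IRET -> resume IRQ1 at PC=1 (depth now 1) [depth=1]
Event 20 (EXEC): [IRQ1] PC=1: DEC 2 -> ACC=-21 [depth=1]
Event 21 (INT 1): INT 1 arrives: push (IRQ1, PC=2), enter IRQ1 at PC=0 (depth now 2) [depth=2]
Event 22 (EXEC): [IRQ1] PC=0: DEC 4 -> ACC=-25 [depth=2]
Event 23 (EXEC): [IRQ1] PC=1: DEC 2 -> ACC=-27 [depth=2]
Event 24 (EXEC): [IRQ1] PC=2: DEC 1 -> ACC=-28 [depth=2]
Event 25 (EXEC): [IRQ1] PC=3: IRET -> resume IRQ1 at PC=2 (depth now 1) [depth=1]
Event 26 (EXEC): [IRQ1] PC=2: DEC 1 -> ACC=-29 [depth=1]
Event 27 (EXEC): [IRQ1] PC=3: IRET -> resume MAIN at PC=4 (depth now 0) [depth=0]
Event 28 (EXEC): [MAIN] PC=4: INC 4 -> ACC=-25 [depth=0]
Event 29 (EXEC): [MAIN] PC=5: INC 4 -> ACC=-21 [depth=0]
Event 30 (EXEC): [MAIN] PC=6: INC 5 -> ACC=-16 [depth=0]
Event 31 (EXEC): [MAIN] PC=7: HALT [depth=0]
Max depth observed: 2

Answer: 2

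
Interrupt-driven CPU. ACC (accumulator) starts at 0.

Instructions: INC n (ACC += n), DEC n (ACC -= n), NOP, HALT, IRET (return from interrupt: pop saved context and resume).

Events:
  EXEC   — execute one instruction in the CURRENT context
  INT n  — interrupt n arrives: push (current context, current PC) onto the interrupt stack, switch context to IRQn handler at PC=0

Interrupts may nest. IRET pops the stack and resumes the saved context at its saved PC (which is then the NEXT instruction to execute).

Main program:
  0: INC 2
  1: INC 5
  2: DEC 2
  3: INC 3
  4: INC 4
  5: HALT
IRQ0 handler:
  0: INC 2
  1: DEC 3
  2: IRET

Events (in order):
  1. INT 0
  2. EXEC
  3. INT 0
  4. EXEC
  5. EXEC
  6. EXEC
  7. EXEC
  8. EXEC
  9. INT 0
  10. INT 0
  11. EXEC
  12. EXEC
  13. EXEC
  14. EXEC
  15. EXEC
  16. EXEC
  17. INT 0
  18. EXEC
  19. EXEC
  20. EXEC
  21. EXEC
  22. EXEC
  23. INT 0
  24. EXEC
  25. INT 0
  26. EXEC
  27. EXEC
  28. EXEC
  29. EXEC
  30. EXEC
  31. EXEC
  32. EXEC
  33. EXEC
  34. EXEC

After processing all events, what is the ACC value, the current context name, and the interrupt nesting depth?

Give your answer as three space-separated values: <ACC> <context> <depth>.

Answer: 5 MAIN 0

Derivation:
Event 1 (INT 0): INT 0 arrives: push (MAIN, PC=0), enter IRQ0 at PC=0 (depth now 1)
Event 2 (EXEC): [IRQ0] PC=0: INC 2 -> ACC=2
Event 3 (INT 0): INT 0 arrives: push (IRQ0, PC=1), enter IRQ0 at PC=0 (depth now 2)
Event 4 (EXEC): [IRQ0] PC=0: INC 2 -> ACC=4
Event 5 (EXEC): [IRQ0] PC=1: DEC 3 -> ACC=1
Event 6 (EXEC): [IRQ0] PC=2: IRET -> resume IRQ0 at PC=1 (depth now 1)
Event 7 (EXEC): [IRQ0] PC=1: DEC 3 -> ACC=-2
Event 8 (EXEC): [IRQ0] PC=2: IRET -> resume MAIN at PC=0 (depth now 0)
Event 9 (INT 0): INT 0 arrives: push (MAIN, PC=0), enter IRQ0 at PC=0 (depth now 1)
Event 10 (INT 0): INT 0 arrives: push (IRQ0, PC=0), enter IRQ0 at PC=0 (depth now 2)
Event 11 (EXEC): [IRQ0] PC=0: INC 2 -> ACC=0
Event 12 (EXEC): [IRQ0] PC=1: DEC 3 -> ACC=-3
Event 13 (EXEC): [IRQ0] PC=2: IRET -> resume IRQ0 at PC=0 (depth now 1)
Event 14 (EXEC): [IRQ0] PC=0: INC 2 -> ACC=-1
Event 15 (EXEC): [IRQ0] PC=1: DEC 3 -> ACC=-4
Event 16 (EXEC): [IRQ0] PC=2: IRET -> resume MAIN at PC=0 (depth now 0)
Event 17 (INT 0): INT 0 arrives: push (MAIN, PC=0), enter IRQ0 at PC=0 (depth now 1)
Event 18 (EXEC): [IRQ0] PC=0: INC 2 -> ACC=-2
Event 19 (EXEC): [IRQ0] PC=1: DEC 3 -> ACC=-5
Event 20 (EXEC): [IRQ0] PC=2: IRET -> resume MAIN at PC=0 (depth now 0)
Event 21 (EXEC): [MAIN] PC=0: INC 2 -> ACC=-3
Event 22 (EXEC): [MAIN] PC=1: INC 5 -> ACC=2
Event 23 (INT 0): INT 0 arrives: push (MAIN, PC=2), enter IRQ0 at PC=0 (depth now 1)
Event 24 (EXEC): [IRQ0] PC=0: INC 2 -> ACC=4
Event 25 (INT 0): INT 0 arrives: push (IRQ0, PC=1), enter IRQ0 at PC=0 (depth now 2)
Event 26 (EXEC): [IRQ0] PC=0: INC 2 -> ACC=6
Event 27 (EXEC): [IRQ0] PC=1: DEC 3 -> ACC=3
Event 28 (EXEC): [IRQ0] PC=2: IRET -> resume IRQ0 at PC=1 (depth now 1)
Event 29 (EXEC): [IRQ0] PC=1: DEC 3 -> ACC=0
Event 30 (EXEC): [IRQ0] PC=2: IRET -> resume MAIN at PC=2 (depth now 0)
Event 31 (EXEC): [MAIN] PC=2: DEC 2 -> ACC=-2
Event 32 (EXEC): [MAIN] PC=3: INC 3 -> ACC=1
Event 33 (EXEC): [MAIN] PC=4: INC 4 -> ACC=5
Event 34 (EXEC): [MAIN] PC=5: HALT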